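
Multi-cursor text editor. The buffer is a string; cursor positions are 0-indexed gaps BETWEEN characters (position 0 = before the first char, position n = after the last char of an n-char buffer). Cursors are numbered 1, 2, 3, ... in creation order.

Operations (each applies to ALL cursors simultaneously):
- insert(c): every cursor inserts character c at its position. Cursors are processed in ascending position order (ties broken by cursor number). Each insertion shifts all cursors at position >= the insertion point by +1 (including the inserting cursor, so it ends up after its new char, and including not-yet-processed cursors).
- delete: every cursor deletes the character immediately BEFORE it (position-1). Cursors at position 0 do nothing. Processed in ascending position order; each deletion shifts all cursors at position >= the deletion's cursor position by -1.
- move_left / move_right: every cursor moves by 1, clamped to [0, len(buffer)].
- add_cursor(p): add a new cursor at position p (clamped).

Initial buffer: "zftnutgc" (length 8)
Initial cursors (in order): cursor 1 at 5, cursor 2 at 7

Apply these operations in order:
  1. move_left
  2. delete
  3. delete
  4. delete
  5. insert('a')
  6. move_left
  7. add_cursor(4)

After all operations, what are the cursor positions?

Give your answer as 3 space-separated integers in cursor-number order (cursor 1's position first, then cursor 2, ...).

After op 1 (move_left): buffer="zftnutgc" (len 8), cursors c1@4 c2@6, authorship ........
After op 2 (delete): buffer="zftugc" (len 6), cursors c1@3 c2@4, authorship ......
After op 3 (delete): buffer="zfgc" (len 4), cursors c1@2 c2@2, authorship ....
After op 4 (delete): buffer="gc" (len 2), cursors c1@0 c2@0, authorship ..
After op 5 (insert('a')): buffer="aagc" (len 4), cursors c1@2 c2@2, authorship 12..
After op 6 (move_left): buffer="aagc" (len 4), cursors c1@1 c2@1, authorship 12..
After op 7 (add_cursor(4)): buffer="aagc" (len 4), cursors c1@1 c2@1 c3@4, authorship 12..

Answer: 1 1 4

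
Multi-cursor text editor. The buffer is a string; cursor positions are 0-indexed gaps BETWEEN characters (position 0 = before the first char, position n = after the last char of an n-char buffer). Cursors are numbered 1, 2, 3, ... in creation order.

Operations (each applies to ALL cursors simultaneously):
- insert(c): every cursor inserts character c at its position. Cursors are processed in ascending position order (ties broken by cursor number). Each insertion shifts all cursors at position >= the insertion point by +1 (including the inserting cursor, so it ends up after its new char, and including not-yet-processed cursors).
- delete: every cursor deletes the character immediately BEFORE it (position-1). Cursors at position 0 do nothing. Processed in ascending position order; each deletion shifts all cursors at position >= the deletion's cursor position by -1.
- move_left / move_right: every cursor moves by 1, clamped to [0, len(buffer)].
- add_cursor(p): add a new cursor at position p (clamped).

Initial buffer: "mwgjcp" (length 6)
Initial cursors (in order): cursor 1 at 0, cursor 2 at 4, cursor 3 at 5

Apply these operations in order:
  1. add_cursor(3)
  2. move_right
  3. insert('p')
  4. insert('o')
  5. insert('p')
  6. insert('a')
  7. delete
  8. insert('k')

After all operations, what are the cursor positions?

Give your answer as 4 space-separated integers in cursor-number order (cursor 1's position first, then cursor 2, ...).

Answer: 5 17 22 12

Derivation:
After op 1 (add_cursor(3)): buffer="mwgjcp" (len 6), cursors c1@0 c4@3 c2@4 c3@5, authorship ......
After op 2 (move_right): buffer="mwgjcp" (len 6), cursors c1@1 c4@4 c2@5 c3@6, authorship ......
After op 3 (insert('p')): buffer="mpwgjpcppp" (len 10), cursors c1@2 c4@6 c2@8 c3@10, authorship .1...4.2.3
After op 4 (insert('o')): buffer="mpowgjpocpoppo" (len 14), cursors c1@3 c4@8 c2@11 c3@14, authorship .11...44.22.33
After op 5 (insert('p')): buffer="mpopwgjpopcpopppop" (len 18), cursors c1@4 c4@10 c2@14 c3@18, authorship .111...444.222.333
After op 6 (insert('a')): buffer="mpopawgjpopacpopappopa" (len 22), cursors c1@5 c4@12 c2@17 c3@22, authorship .1111...4444.2222.3333
After op 7 (delete): buffer="mpopwgjpopcpopppop" (len 18), cursors c1@4 c4@10 c2@14 c3@18, authorship .111...444.222.333
After op 8 (insert('k')): buffer="mpopkwgjpopkcpopkppopk" (len 22), cursors c1@5 c4@12 c2@17 c3@22, authorship .1111...4444.2222.3333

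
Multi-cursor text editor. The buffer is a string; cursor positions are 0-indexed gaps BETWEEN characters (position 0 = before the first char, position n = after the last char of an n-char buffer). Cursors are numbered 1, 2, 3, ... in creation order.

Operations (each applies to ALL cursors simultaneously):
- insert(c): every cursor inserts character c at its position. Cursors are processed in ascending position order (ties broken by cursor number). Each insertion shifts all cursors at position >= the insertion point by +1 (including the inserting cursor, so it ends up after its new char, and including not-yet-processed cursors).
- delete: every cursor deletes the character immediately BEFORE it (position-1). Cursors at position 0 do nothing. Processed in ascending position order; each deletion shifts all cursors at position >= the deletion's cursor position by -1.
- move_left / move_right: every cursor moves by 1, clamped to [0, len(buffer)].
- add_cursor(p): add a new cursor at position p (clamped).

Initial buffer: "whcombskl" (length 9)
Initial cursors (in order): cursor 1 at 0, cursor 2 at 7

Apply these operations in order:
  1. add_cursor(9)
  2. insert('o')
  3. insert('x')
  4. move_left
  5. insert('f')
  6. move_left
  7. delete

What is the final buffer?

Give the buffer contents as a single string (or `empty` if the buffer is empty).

Answer: fxwhcombsfxklfx

Derivation:
After op 1 (add_cursor(9)): buffer="whcombskl" (len 9), cursors c1@0 c2@7 c3@9, authorship .........
After op 2 (insert('o')): buffer="owhcombsoklo" (len 12), cursors c1@1 c2@9 c3@12, authorship 1.......2..3
After op 3 (insert('x')): buffer="oxwhcombsoxklox" (len 15), cursors c1@2 c2@11 c3@15, authorship 11.......22..33
After op 4 (move_left): buffer="oxwhcombsoxklox" (len 15), cursors c1@1 c2@10 c3@14, authorship 11.......22..33
After op 5 (insert('f')): buffer="ofxwhcombsofxklofx" (len 18), cursors c1@2 c2@12 c3@17, authorship 111.......222..333
After op 6 (move_left): buffer="ofxwhcombsofxklofx" (len 18), cursors c1@1 c2@11 c3@16, authorship 111.......222..333
After op 7 (delete): buffer="fxwhcombsfxklfx" (len 15), cursors c1@0 c2@9 c3@13, authorship 11.......22..33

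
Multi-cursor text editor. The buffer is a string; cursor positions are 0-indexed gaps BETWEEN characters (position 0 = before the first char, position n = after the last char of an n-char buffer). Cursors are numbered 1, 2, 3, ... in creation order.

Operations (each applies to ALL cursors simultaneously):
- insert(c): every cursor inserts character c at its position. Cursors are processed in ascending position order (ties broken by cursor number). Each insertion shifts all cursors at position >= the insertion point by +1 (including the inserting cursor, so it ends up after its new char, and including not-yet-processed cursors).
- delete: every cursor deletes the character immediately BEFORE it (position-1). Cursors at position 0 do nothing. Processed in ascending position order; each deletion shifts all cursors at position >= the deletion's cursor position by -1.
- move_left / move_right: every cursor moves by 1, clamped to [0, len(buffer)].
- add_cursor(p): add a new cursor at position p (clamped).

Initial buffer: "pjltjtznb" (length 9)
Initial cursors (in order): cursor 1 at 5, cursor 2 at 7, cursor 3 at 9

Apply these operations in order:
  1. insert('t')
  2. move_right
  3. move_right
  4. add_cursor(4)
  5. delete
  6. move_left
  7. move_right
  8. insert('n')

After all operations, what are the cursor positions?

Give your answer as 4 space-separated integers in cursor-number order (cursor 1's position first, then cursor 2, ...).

Answer: 8 12 12 4

Derivation:
After op 1 (insert('t')): buffer="pjltjttztnbt" (len 12), cursors c1@6 c2@9 c3@12, authorship .....1..2..3
After op 2 (move_right): buffer="pjltjttztnbt" (len 12), cursors c1@7 c2@10 c3@12, authorship .....1..2..3
After op 3 (move_right): buffer="pjltjttztnbt" (len 12), cursors c1@8 c2@11 c3@12, authorship .....1..2..3
After op 4 (add_cursor(4)): buffer="pjltjttztnbt" (len 12), cursors c4@4 c1@8 c2@11 c3@12, authorship .....1..2..3
After op 5 (delete): buffer="pjljtttn" (len 8), cursors c4@3 c1@6 c2@8 c3@8, authorship ....1.2.
After op 6 (move_left): buffer="pjljtttn" (len 8), cursors c4@2 c1@5 c2@7 c3@7, authorship ....1.2.
After op 7 (move_right): buffer="pjljtttn" (len 8), cursors c4@3 c1@6 c2@8 c3@8, authorship ....1.2.
After op 8 (insert('n')): buffer="pjlnjttntnnn" (len 12), cursors c4@4 c1@8 c2@12 c3@12, authorship ...4.1.12.23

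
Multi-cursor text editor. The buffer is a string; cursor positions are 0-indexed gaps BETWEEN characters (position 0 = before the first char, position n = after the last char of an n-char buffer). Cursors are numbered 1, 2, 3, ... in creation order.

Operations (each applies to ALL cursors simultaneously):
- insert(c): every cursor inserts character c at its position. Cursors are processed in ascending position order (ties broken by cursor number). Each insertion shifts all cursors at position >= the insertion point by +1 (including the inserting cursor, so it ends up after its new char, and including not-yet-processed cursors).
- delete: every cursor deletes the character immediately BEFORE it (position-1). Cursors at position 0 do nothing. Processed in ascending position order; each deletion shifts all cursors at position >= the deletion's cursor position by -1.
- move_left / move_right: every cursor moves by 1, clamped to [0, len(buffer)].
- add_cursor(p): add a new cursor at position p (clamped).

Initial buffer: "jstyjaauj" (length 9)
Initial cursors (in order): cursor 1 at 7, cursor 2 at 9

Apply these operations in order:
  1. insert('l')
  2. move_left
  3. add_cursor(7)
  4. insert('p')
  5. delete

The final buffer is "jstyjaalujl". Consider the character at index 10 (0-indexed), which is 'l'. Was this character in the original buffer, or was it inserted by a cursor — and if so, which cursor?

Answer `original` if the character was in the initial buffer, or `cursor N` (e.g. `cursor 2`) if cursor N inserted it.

After op 1 (insert('l')): buffer="jstyjaalujl" (len 11), cursors c1@8 c2@11, authorship .......1..2
After op 2 (move_left): buffer="jstyjaalujl" (len 11), cursors c1@7 c2@10, authorship .......1..2
After op 3 (add_cursor(7)): buffer="jstyjaalujl" (len 11), cursors c1@7 c3@7 c2@10, authorship .......1..2
After op 4 (insert('p')): buffer="jstyjaapplujpl" (len 14), cursors c1@9 c3@9 c2@13, authorship .......131..22
After op 5 (delete): buffer="jstyjaalujl" (len 11), cursors c1@7 c3@7 c2@10, authorship .......1..2
Authorship (.=original, N=cursor N): . . . . . . . 1 . . 2
Index 10: author = 2

Answer: cursor 2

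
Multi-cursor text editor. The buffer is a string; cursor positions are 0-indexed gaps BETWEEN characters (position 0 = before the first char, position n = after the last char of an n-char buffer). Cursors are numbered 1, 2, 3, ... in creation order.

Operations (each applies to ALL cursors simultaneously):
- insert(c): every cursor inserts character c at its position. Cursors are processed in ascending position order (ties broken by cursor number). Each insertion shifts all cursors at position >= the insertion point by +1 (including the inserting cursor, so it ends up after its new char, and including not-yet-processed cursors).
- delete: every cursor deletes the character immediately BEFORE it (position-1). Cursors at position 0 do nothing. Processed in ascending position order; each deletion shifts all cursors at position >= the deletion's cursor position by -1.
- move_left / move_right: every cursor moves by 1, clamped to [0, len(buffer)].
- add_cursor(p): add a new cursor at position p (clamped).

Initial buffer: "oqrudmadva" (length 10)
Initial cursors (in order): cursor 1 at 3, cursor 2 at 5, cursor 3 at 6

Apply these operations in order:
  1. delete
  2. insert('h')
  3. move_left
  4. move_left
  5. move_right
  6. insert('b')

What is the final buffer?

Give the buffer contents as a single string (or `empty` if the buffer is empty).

Answer: oqbhuhbbhadva

Derivation:
After op 1 (delete): buffer="oquadva" (len 7), cursors c1@2 c2@3 c3@3, authorship .......
After op 2 (insert('h')): buffer="oqhuhhadva" (len 10), cursors c1@3 c2@6 c3@6, authorship ..1.23....
After op 3 (move_left): buffer="oqhuhhadva" (len 10), cursors c1@2 c2@5 c3@5, authorship ..1.23....
After op 4 (move_left): buffer="oqhuhhadva" (len 10), cursors c1@1 c2@4 c3@4, authorship ..1.23....
After op 5 (move_right): buffer="oqhuhhadva" (len 10), cursors c1@2 c2@5 c3@5, authorship ..1.23....
After op 6 (insert('b')): buffer="oqbhuhbbhadva" (len 13), cursors c1@3 c2@8 c3@8, authorship ..11.2233....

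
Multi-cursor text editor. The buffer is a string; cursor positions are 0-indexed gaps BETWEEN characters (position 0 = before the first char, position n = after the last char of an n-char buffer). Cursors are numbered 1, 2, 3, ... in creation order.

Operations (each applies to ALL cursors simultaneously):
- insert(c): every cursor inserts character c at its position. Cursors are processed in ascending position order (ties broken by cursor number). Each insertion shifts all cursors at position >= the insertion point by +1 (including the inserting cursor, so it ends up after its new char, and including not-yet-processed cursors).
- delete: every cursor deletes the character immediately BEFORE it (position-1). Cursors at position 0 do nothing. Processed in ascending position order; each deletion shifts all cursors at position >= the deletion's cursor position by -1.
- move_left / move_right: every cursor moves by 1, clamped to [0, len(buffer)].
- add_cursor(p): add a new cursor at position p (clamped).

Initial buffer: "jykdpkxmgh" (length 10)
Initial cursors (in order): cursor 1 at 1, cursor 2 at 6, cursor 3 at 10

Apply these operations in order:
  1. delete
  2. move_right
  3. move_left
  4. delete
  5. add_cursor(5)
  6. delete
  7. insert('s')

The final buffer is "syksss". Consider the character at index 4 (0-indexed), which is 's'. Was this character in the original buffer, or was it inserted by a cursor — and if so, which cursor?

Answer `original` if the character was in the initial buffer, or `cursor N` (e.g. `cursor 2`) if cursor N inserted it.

Answer: cursor 3

Derivation:
After op 1 (delete): buffer="ykdpxmg" (len 7), cursors c1@0 c2@4 c3@7, authorship .......
After op 2 (move_right): buffer="ykdpxmg" (len 7), cursors c1@1 c2@5 c3@7, authorship .......
After op 3 (move_left): buffer="ykdpxmg" (len 7), cursors c1@0 c2@4 c3@6, authorship .......
After op 4 (delete): buffer="ykdxg" (len 5), cursors c1@0 c2@3 c3@4, authorship .....
After op 5 (add_cursor(5)): buffer="ykdxg" (len 5), cursors c1@0 c2@3 c3@4 c4@5, authorship .....
After op 6 (delete): buffer="yk" (len 2), cursors c1@0 c2@2 c3@2 c4@2, authorship ..
After op 7 (insert('s')): buffer="syksss" (len 6), cursors c1@1 c2@6 c3@6 c4@6, authorship 1..234
Authorship (.=original, N=cursor N): 1 . . 2 3 4
Index 4: author = 3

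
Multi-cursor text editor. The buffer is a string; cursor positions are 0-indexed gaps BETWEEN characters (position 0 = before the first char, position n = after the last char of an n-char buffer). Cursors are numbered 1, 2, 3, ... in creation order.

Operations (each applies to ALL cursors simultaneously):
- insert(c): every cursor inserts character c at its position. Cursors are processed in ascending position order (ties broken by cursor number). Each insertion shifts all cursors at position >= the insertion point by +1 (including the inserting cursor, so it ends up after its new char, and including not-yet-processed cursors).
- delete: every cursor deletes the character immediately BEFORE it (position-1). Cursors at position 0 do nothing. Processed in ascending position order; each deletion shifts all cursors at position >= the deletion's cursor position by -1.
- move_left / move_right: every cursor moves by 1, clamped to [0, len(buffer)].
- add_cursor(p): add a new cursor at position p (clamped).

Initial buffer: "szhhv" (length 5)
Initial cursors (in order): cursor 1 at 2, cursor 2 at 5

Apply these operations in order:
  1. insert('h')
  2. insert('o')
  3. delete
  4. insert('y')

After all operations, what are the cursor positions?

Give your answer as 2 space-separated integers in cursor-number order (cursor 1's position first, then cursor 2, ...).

Answer: 4 9

Derivation:
After op 1 (insert('h')): buffer="szhhhvh" (len 7), cursors c1@3 c2@7, authorship ..1...2
After op 2 (insert('o')): buffer="szhohhvho" (len 9), cursors c1@4 c2@9, authorship ..11...22
After op 3 (delete): buffer="szhhhvh" (len 7), cursors c1@3 c2@7, authorship ..1...2
After op 4 (insert('y')): buffer="szhyhhvhy" (len 9), cursors c1@4 c2@9, authorship ..11...22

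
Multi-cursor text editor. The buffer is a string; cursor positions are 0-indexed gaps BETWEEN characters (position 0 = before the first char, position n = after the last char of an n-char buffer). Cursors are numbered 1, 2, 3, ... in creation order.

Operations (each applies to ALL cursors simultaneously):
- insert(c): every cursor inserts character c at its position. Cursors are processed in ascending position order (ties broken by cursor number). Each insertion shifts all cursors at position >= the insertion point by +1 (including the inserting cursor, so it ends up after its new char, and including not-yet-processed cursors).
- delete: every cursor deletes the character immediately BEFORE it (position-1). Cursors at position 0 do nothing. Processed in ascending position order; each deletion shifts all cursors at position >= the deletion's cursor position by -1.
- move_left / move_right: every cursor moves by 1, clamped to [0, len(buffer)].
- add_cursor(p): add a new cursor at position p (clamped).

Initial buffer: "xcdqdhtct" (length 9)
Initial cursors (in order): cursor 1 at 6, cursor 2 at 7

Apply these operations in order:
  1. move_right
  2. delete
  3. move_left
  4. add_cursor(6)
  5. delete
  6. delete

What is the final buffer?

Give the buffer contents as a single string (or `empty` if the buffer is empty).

Answer: t

Derivation:
After op 1 (move_right): buffer="xcdqdhtct" (len 9), cursors c1@7 c2@8, authorship .........
After op 2 (delete): buffer="xcdqdht" (len 7), cursors c1@6 c2@6, authorship .......
After op 3 (move_left): buffer="xcdqdht" (len 7), cursors c1@5 c2@5, authorship .......
After op 4 (add_cursor(6)): buffer="xcdqdht" (len 7), cursors c1@5 c2@5 c3@6, authorship .......
After op 5 (delete): buffer="xcdt" (len 4), cursors c1@3 c2@3 c3@3, authorship ....
After op 6 (delete): buffer="t" (len 1), cursors c1@0 c2@0 c3@0, authorship .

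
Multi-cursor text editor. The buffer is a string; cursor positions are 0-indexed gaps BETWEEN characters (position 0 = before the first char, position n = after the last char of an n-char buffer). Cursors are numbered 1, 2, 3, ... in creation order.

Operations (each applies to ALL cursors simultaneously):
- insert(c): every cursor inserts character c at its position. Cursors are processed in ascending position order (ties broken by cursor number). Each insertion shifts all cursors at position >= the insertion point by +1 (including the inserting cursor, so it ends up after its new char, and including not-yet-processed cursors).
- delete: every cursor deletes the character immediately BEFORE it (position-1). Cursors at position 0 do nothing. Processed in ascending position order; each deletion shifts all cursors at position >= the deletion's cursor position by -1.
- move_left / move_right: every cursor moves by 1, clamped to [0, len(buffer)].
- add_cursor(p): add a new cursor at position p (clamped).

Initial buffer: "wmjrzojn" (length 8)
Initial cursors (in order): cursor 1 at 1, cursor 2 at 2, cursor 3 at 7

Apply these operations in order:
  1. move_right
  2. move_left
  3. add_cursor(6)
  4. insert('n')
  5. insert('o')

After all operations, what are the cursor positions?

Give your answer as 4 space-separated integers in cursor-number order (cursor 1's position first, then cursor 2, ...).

After op 1 (move_right): buffer="wmjrzojn" (len 8), cursors c1@2 c2@3 c3@8, authorship ........
After op 2 (move_left): buffer="wmjrzojn" (len 8), cursors c1@1 c2@2 c3@7, authorship ........
After op 3 (add_cursor(6)): buffer="wmjrzojn" (len 8), cursors c1@1 c2@2 c4@6 c3@7, authorship ........
After op 4 (insert('n')): buffer="wnmnjrzonjnn" (len 12), cursors c1@2 c2@4 c4@9 c3@11, authorship .1.2....4.3.
After op 5 (insert('o')): buffer="wnomnojrzonojnon" (len 16), cursors c1@3 c2@6 c4@12 c3@15, authorship .11.22....44.33.

Answer: 3 6 15 12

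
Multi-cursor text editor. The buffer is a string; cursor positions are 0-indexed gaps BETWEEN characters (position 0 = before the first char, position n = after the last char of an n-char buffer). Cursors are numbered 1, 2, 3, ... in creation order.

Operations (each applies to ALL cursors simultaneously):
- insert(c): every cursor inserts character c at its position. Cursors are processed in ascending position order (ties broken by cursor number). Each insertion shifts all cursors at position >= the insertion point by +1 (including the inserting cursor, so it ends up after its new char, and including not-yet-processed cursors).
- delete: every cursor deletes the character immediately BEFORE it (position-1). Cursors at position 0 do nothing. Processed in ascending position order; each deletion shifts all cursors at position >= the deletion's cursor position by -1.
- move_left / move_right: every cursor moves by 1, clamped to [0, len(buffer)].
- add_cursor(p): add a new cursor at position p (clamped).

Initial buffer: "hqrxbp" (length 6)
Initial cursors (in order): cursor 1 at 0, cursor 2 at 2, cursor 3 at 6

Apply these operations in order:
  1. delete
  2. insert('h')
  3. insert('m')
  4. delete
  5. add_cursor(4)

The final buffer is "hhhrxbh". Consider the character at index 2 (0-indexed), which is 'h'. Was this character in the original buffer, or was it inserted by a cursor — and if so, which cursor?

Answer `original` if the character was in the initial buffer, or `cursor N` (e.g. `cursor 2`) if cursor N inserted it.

Answer: cursor 2

Derivation:
After op 1 (delete): buffer="hrxb" (len 4), cursors c1@0 c2@1 c3@4, authorship ....
After op 2 (insert('h')): buffer="hhhrxbh" (len 7), cursors c1@1 c2@3 c3@7, authorship 1.2...3
After op 3 (insert('m')): buffer="hmhhmrxbhm" (len 10), cursors c1@2 c2@5 c3@10, authorship 11.22...33
After op 4 (delete): buffer="hhhrxbh" (len 7), cursors c1@1 c2@3 c3@7, authorship 1.2...3
After op 5 (add_cursor(4)): buffer="hhhrxbh" (len 7), cursors c1@1 c2@3 c4@4 c3@7, authorship 1.2...3
Authorship (.=original, N=cursor N): 1 . 2 . . . 3
Index 2: author = 2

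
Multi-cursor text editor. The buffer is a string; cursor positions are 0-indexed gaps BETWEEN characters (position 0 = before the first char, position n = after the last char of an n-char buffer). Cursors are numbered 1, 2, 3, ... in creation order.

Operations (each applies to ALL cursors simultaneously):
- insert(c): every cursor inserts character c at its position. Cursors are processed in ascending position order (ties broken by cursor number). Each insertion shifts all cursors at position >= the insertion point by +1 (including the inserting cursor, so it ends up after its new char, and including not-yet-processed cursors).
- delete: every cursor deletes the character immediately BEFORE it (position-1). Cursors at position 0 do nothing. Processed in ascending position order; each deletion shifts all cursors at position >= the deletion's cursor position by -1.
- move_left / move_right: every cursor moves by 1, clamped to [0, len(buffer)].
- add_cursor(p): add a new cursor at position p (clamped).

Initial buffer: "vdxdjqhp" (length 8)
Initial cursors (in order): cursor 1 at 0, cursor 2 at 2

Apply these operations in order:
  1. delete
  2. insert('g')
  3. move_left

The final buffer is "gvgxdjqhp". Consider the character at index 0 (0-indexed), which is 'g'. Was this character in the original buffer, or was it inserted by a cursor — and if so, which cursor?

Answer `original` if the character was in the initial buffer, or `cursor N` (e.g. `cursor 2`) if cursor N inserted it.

Answer: cursor 1

Derivation:
After op 1 (delete): buffer="vxdjqhp" (len 7), cursors c1@0 c2@1, authorship .......
After op 2 (insert('g')): buffer="gvgxdjqhp" (len 9), cursors c1@1 c2@3, authorship 1.2......
After op 3 (move_left): buffer="gvgxdjqhp" (len 9), cursors c1@0 c2@2, authorship 1.2......
Authorship (.=original, N=cursor N): 1 . 2 . . . . . .
Index 0: author = 1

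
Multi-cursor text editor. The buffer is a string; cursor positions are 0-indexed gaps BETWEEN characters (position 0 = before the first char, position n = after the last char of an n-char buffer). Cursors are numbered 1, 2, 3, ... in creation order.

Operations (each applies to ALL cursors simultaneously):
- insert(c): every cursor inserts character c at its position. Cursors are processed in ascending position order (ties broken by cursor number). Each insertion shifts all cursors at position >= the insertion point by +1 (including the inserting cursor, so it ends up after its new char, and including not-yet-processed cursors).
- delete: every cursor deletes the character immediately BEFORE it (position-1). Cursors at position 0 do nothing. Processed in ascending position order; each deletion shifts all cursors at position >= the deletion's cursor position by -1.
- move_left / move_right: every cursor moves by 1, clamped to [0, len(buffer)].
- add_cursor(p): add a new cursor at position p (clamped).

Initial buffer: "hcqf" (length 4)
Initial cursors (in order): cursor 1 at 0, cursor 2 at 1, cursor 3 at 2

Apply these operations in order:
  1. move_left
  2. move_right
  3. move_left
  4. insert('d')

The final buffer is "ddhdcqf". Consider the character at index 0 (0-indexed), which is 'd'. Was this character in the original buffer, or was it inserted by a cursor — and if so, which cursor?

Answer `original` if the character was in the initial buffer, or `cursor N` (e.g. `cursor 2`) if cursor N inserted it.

Answer: cursor 1

Derivation:
After op 1 (move_left): buffer="hcqf" (len 4), cursors c1@0 c2@0 c3@1, authorship ....
After op 2 (move_right): buffer="hcqf" (len 4), cursors c1@1 c2@1 c3@2, authorship ....
After op 3 (move_left): buffer="hcqf" (len 4), cursors c1@0 c2@0 c3@1, authorship ....
After op 4 (insert('d')): buffer="ddhdcqf" (len 7), cursors c1@2 c2@2 c3@4, authorship 12.3...
Authorship (.=original, N=cursor N): 1 2 . 3 . . .
Index 0: author = 1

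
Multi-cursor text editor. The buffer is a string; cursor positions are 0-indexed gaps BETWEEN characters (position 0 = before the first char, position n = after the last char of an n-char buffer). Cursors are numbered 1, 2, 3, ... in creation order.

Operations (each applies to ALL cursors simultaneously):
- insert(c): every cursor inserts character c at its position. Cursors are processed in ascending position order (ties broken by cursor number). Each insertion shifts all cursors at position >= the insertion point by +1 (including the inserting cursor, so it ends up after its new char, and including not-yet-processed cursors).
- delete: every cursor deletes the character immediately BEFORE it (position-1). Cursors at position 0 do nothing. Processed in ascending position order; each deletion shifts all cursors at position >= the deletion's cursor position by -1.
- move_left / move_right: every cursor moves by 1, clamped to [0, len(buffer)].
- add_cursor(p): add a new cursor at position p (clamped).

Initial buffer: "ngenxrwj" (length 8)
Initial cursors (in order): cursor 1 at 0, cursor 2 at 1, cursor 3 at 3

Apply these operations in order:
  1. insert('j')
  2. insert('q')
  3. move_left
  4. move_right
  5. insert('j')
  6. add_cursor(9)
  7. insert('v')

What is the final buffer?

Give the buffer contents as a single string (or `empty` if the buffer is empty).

After op 1 (insert('j')): buffer="jnjgejnxrwj" (len 11), cursors c1@1 c2@3 c3@6, authorship 1.2..3.....
After op 2 (insert('q')): buffer="jqnjqgejqnxrwj" (len 14), cursors c1@2 c2@5 c3@9, authorship 11.22..33.....
After op 3 (move_left): buffer="jqnjqgejqnxrwj" (len 14), cursors c1@1 c2@4 c3@8, authorship 11.22..33.....
After op 4 (move_right): buffer="jqnjqgejqnxrwj" (len 14), cursors c1@2 c2@5 c3@9, authorship 11.22..33.....
After op 5 (insert('j')): buffer="jqjnjqjgejqjnxrwj" (len 17), cursors c1@3 c2@7 c3@12, authorship 111.222..333.....
After op 6 (add_cursor(9)): buffer="jqjnjqjgejqjnxrwj" (len 17), cursors c1@3 c2@7 c4@9 c3@12, authorship 111.222..333.....
After op 7 (insert('v')): buffer="jqjvnjqjvgevjqjvnxrwj" (len 21), cursors c1@4 c2@9 c4@12 c3@16, authorship 1111.2222..43333.....

Answer: jqjvnjqjvgevjqjvnxrwj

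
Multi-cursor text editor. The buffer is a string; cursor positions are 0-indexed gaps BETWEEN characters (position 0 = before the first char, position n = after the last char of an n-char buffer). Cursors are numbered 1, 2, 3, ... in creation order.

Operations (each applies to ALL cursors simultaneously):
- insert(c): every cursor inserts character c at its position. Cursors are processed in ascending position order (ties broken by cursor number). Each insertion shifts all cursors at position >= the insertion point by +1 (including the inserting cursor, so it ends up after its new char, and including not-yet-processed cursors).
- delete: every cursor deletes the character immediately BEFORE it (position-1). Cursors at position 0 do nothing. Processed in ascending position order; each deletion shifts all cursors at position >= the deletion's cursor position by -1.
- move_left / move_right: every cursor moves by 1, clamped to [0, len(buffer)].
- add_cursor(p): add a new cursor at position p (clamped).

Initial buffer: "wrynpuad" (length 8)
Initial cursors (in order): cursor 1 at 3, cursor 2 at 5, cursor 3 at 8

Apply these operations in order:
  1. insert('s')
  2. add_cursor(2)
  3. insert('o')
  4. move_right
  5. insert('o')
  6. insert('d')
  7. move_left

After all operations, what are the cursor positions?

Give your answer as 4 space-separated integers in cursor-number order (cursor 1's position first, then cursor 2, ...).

After op 1 (insert('s')): buffer="wrysnpsuads" (len 11), cursors c1@4 c2@7 c3@11, authorship ...1..2...3
After op 2 (add_cursor(2)): buffer="wrysnpsuads" (len 11), cursors c4@2 c1@4 c2@7 c3@11, authorship ...1..2...3
After op 3 (insert('o')): buffer="wroysonpsouadso" (len 15), cursors c4@3 c1@6 c2@10 c3@15, authorship ..4.11..22...33
After op 4 (move_right): buffer="wroysonpsouadso" (len 15), cursors c4@4 c1@7 c2@11 c3@15, authorship ..4.11..22...33
After op 5 (insert('o')): buffer="wroyosonopsouoadsoo" (len 19), cursors c4@5 c1@9 c2@14 c3@19, authorship ..4.411.1.22.2..333
After op 6 (insert('d')): buffer="wroyodsonodpsouodadsood" (len 23), cursors c4@6 c1@11 c2@17 c3@23, authorship ..4.4411.11.22.22..3333
After op 7 (move_left): buffer="wroyodsonodpsouodadsood" (len 23), cursors c4@5 c1@10 c2@16 c3@22, authorship ..4.4411.11.22.22..3333

Answer: 10 16 22 5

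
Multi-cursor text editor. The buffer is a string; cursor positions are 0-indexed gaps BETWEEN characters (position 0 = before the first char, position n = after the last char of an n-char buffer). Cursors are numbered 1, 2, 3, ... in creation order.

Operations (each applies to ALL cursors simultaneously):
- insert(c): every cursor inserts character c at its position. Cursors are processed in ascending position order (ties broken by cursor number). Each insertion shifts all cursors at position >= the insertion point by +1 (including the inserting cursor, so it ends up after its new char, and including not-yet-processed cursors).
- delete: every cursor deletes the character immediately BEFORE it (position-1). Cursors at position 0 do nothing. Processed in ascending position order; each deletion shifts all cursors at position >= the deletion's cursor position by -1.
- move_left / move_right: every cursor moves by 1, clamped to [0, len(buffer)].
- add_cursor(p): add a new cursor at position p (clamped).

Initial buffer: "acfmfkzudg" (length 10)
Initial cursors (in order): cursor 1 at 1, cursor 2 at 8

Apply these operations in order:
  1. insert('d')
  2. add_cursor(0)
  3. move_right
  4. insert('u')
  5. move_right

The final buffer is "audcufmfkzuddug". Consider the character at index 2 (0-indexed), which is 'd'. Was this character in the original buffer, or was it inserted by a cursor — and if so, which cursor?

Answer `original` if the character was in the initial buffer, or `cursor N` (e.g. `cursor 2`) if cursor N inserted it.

Answer: cursor 1

Derivation:
After op 1 (insert('d')): buffer="adcfmfkzuddg" (len 12), cursors c1@2 c2@10, authorship .1.......2..
After op 2 (add_cursor(0)): buffer="adcfmfkzuddg" (len 12), cursors c3@0 c1@2 c2@10, authorship .1.......2..
After op 3 (move_right): buffer="adcfmfkzuddg" (len 12), cursors c3@1 c1@3 c2@11, authorship .1.......2..
After op 4 (insert('u')): buffer="audcufmfkzuddug" (len 15), cursors c3@2 c1@5 c2@14, authorship .31.1......2.2.
After op 5 (move_right): buffer="audcufmfkzuddug" (len 15), cursors c3@3 c1@6 c2@15, authorship .31.1......2.2.
Authorship (.=original, N=cursor N): . 3 1 . 1 . . . . . . 2 . 2 .
Index 2: author = 1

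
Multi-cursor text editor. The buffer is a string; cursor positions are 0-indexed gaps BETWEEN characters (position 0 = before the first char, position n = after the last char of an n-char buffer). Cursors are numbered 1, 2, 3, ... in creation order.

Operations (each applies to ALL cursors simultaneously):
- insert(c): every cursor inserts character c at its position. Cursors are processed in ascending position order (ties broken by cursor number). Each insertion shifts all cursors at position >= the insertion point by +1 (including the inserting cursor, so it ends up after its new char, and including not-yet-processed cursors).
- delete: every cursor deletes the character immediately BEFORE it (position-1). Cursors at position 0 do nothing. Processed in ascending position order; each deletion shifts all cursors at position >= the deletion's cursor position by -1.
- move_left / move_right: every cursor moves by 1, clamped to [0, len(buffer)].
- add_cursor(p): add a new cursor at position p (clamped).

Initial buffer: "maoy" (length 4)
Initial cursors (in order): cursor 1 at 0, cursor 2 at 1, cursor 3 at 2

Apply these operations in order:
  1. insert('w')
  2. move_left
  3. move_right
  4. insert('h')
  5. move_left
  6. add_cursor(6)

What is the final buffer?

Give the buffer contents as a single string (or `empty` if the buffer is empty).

Answer: whmwhawhoy

Derivation:
After op 1 (insert('w')): buffer="wmwawoy" (len 7), cursors c1@1 c2@3 c3@5, authorship 1.2.3..
After op 2 (move_left): buffer="wmwawoy" (len 7), cursors c1@0 c2@2 c3@4, authorship 1.2.3..
After op 3 (move_right): buffer="wmwawoy" (len 7), cursors c1@1 c2@3 c3@5, authorship 1.2.3..
After op 4 (insert('h')): buffer="whmwhawhoy" (len 10), cursors c1@2 c2@5 c3@8, authorship 11.22.33..
After op 5 (move_left): buffer="whmwhawhoy" (len 10), cursors c1@1 c2@4 c3@7, authorship 11.22.33..
After op 6 (add_cursor(6)): buffer="whmwhawhoy" (len 10), cursors c1@1 c2@4 c4@6 c3@7, authorship 11.22.33..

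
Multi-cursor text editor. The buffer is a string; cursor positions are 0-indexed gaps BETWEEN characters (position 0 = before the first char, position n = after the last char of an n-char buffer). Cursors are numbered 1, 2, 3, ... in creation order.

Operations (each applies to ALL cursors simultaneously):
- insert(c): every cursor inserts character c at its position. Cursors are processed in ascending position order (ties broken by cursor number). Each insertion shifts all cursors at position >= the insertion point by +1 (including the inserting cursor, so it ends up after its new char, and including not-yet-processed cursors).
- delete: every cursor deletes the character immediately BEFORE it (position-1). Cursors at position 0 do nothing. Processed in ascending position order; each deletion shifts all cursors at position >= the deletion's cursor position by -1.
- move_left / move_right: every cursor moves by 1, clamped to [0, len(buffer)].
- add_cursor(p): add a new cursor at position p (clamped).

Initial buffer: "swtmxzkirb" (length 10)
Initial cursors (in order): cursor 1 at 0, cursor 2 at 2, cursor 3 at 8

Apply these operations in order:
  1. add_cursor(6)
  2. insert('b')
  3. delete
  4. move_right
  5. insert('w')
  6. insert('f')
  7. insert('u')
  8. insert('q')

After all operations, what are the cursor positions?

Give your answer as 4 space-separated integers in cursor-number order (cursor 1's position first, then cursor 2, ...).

After op 1 (add_cursor(6)): buffer="swtmxzkirb" (len 10), cursors c1@0 c2@2 c4@6 c3@8, authorship ..........
After op 2 (insert('b')): buffer="bswbtmxzbkibrb" (len 14), cursors c1@1 c2@4 c4@9 c3@12, authorship 1..2....4..3..
After op 3 (delete): buffer="swtmxzkirb" (len 10), cursors c1@0 c2@2 c4@6 c3@8, authorship ..........
After op 4 (move_right): buffer="swtmxzkirb" (len 10), cursors c1@1 c2@3 c4@7 c3@9, authorship ..........
After op 5 (insert('w')): buffer="swwtwmxzkwirwb" (len 14), cursors c1@2 c2@5 c4@10 c3@13, authorship .1..2....4..3.
After op 6 (insert('f')): buffer="swfwtwfmxzkwfirwfb" (len 18), cursors c1@3 c2@7 c4@13 c3@17, authorship .11..22....44..33.
After op 7 (insert('u')): buffer="swfuwtwfumxzkwfuirwfub" (len 22), cursors c1@4 c2@9 c4@16 c3@21, authorship .111..222....444..333.
After op 8 (insert('q')): buffer="swfuqwtwfuqmxzkwfuqirwfuqb" (len 26), cursors c1@5 c2@11 c4@19 c3@25, authorship .1111..2222....4444..3333.

Answer: 5 11 25 19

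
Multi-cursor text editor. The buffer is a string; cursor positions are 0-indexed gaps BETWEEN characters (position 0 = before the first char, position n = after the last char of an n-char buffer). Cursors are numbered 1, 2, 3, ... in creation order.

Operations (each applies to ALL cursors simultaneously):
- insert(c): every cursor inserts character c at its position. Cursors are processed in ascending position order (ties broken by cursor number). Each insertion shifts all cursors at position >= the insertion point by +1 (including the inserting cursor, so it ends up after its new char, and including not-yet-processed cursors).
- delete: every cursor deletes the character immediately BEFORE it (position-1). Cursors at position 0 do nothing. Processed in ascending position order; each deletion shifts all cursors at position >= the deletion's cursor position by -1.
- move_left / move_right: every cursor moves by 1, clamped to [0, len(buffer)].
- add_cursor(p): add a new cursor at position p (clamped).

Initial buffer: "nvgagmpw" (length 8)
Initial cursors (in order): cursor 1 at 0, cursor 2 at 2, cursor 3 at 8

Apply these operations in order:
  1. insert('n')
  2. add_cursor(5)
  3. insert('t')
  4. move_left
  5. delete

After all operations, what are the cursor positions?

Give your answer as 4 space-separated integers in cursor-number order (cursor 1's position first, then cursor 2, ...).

Answer: 0 3 10 4

Derivation:
After op 1 (insert('n')): buffer="nnvngagmpwn" (len 11), cursors c1@1 c2@4 c3@11, authorship 1..2......3
After op 2 (add_cursor(5)): buffer="nnvngagmpwn" (len 11), cursors c1@1 c2@4 c4@5 c3@11, authorship 1..2......3
After op 3 (insert('t')): buffer="ntnvntgtagmpwnt" (len 15), cursors c1@2 c2@6 c4@8 c3@15, authorship 11..22.4.....33
After op 4 (move_left): buffer="ntnvntgtagmpwnt" (len 15), cursors c1@1 c2@5 c4@7 c3@14, authorship 11..22.4.....33
After op 5 (delete): buffer="tnvttagmpwt" (len 11), cursors c1@0 c2@3 c4@4 c3@10, authorship 1..24.....3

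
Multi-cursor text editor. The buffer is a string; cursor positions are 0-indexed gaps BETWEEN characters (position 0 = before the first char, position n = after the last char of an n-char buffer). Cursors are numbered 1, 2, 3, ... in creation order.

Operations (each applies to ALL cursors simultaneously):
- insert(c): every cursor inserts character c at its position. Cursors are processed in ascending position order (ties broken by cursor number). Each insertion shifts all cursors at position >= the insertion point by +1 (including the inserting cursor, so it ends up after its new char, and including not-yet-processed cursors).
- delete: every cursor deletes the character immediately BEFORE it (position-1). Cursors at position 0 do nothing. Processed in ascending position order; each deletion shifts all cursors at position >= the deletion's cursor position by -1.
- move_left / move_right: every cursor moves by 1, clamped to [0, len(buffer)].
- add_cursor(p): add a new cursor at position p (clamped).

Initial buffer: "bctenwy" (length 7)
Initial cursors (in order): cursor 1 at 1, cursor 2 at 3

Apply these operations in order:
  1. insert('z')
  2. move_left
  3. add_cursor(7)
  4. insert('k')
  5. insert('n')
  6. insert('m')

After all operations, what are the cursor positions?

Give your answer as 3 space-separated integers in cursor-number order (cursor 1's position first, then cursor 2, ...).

After op 1 (insert('z')): buffer="bzctzenwy" (len 9), cursors c1@2 c2@5, authorship .1..2....
After op 2 (move_left): buffer="bzctzenwy" (len 9), cursors c1@1 c2@4, authorship .1..2....
After op 3 (add_cursor(7)): buffer="bzctzenwy" (len 9), cursors c1@1 c2@4 c3@7, authorship .1..2....
After op 4 (insert('k')): buffer="bkzctkzenkwy" (len 12), cursors c1@2 c2@6 c3@10, authorship .11..22..3..
After op 5 (insert('n')): buffer="bknzctknzenknwy" (len 15), cursors c1@3 c2@8 c3@13, authorship .111..222..33..
After op 6 (insert('m')): buffer="bknmzctknmzenknmwy" (len 18), cursors c1@4 c2@10 c3@16, authorship .1111..2222..333..

Answer: 4 10 16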